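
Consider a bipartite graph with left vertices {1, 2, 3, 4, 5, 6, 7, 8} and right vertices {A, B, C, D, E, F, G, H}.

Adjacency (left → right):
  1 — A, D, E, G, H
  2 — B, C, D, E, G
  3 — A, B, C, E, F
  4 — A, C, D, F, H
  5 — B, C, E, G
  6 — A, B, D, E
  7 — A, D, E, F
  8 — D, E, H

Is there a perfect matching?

Yes

One maximum matching: 1→A, 2→G, 3→F, 4→H, 5→C, 6→B, 7→D, 8→E.
Every left vertex is matched, so this is a perfect matching.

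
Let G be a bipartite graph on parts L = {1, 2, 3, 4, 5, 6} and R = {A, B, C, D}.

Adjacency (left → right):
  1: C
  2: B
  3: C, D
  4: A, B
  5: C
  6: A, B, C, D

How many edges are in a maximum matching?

4

For example, pair 1–C, 2–B, 3–D, 4–A.
The set {1, 2, 3, 4, 5, 6} has only 4 neighbours ({A, B, C, D}), so by Hall's theorem at most 4 of the 6 left vertices can be matched.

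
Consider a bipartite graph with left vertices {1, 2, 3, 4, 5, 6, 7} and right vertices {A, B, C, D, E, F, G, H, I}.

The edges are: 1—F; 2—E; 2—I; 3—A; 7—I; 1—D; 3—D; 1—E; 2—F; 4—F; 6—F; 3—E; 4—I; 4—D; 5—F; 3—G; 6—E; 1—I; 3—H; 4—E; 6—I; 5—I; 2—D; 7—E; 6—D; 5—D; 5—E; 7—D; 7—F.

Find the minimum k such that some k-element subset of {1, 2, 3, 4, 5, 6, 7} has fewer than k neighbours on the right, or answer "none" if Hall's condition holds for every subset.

5

Take S = {1, 2, 4, 5, 6}. Its neighbourhood is {D, E, F, I}, so |N(S)| = 4 < |S| = 5.
Every subset of size less than 5 has at least as many neighbours as members, so 5 is the minimum.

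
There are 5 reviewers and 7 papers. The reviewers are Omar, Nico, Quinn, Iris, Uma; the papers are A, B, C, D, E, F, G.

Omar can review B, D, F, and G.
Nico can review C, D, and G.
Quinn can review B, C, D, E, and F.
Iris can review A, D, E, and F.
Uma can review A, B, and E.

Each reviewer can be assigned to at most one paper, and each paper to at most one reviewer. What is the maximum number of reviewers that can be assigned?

5

A valid assignment of size 5: Omar→F, Nico→G, Quinn→E, Iris→D, Uma→B.
This saturates every reviewer, so 5 is the maximum.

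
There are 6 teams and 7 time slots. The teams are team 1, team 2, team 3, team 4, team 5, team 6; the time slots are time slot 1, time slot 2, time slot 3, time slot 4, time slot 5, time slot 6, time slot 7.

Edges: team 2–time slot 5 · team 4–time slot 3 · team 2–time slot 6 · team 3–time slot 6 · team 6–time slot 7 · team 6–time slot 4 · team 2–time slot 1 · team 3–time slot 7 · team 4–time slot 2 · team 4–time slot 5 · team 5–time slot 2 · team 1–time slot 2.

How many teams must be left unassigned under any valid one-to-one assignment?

A valid assignment of size 5: team 1-time slot 2, team 2-time slot 5, team 3-time slot 7, team 4-time slot 3, team 6-time slot 4.
The set {team 1, team 5} has only 1 neighbour ({time slot 2}), so by Hall's theorem at most 5 of the 6 teams can be matched.
That matches 5 of the 6, leaving 1 unmatched; no matching can do better.

1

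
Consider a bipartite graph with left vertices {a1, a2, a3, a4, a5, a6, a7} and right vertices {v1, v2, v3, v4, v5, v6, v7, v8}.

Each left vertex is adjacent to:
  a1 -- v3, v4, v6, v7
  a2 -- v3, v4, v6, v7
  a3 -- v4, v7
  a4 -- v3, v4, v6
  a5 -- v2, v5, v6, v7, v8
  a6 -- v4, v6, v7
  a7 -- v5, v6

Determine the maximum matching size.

6

One maximum matching: a1→v7, a2→v3, a3→v4, a4→v6, a5→v2, a7→v5.
The set {a1, a2, a3, a4, a6} has only 4 neighbours ({v3, v4, v6, v7}), so by Hall's theorem at most 6 of the 7 left vertices can be matched.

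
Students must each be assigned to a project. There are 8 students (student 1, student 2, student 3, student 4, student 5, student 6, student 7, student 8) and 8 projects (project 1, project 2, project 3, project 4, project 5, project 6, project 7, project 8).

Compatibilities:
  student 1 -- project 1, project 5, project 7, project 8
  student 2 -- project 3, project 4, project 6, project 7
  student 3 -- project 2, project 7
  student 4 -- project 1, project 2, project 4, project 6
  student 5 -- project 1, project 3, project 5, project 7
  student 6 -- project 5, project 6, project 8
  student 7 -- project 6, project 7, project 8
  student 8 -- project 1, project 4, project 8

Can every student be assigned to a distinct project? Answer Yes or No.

One maximum matching: student 1-project 8, student 2-project 6, student 3-project 2, student 4-project 1, student 5-project 3, student 6-project 5, student 7-project 7, student 8-project 4.
All 8 students are covered.

Yes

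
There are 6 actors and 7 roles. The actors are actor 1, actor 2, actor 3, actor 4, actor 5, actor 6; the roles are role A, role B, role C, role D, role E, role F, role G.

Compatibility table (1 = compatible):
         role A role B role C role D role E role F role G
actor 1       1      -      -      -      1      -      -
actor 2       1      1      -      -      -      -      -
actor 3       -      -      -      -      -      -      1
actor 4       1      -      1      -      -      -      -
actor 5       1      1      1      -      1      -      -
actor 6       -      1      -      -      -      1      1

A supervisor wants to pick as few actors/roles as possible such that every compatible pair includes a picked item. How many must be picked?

6

The 6 edges actor 1–role E, actor 2–role A, actor 3–role G, actor 4–role C, actor 5–role B, actor 6–role F form a matching, so any vertex cover needs at least 6 vertices (one per matched edge).
Conversely {actor 1, actor 2, actor 3, actor 4, actor 5, actor 6} meets every edge and has exactly 6 vertices, so 6 is optimal.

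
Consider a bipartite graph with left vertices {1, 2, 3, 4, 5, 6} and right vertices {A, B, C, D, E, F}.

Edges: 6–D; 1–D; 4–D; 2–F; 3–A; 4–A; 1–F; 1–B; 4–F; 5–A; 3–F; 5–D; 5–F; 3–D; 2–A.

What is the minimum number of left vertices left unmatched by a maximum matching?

2

For example, pair 1→B, 2→A, 3→D, 4→F.
The set {2, 3, 4, 5, 6} has only 3 neighbours ({A, D, F}), so by Hall's theorem at most 4 of the 6 left vertices can be matched.
That matches 4 of the 6, leaving 2 unmatched; no matching can do better.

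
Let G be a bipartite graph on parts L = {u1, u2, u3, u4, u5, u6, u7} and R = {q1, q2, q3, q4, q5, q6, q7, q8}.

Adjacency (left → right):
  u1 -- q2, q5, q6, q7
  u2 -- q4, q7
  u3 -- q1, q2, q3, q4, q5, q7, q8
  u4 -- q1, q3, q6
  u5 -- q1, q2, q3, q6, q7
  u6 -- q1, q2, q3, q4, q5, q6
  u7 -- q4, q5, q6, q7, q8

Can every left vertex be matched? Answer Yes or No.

One maximum matching: u1–q2, u2–q4, u3–q8, u4–q3, u5–q7, u6–q1, u7–q6.
Every left vertex is matched, so this matching saturates all of them.

Yes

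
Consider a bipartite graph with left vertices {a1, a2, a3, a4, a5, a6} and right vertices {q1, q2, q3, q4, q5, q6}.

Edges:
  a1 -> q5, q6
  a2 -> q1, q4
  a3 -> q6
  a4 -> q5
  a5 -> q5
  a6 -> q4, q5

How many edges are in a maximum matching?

For example, pair a1-q5, a2-q1, a3-q6, a6-q4.
The set {a1, a3, a4, a5} has only 2 neighbours ({q5, q6}), so by Hall's theorem at most 4 of the 6 left vertices can be matched.

4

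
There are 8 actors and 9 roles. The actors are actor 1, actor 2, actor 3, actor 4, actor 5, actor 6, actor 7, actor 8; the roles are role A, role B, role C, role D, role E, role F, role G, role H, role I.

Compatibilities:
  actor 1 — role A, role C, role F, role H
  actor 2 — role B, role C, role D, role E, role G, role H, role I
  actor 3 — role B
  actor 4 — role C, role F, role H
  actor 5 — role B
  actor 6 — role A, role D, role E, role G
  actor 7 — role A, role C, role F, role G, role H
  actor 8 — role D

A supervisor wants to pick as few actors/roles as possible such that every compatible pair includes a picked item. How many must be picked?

A maximum matching has 7 edges (e.g. actor 1–role A, actor 2–role H, actor 3–role B, actor 4–role F, actor 6–role G, actor 7–role C, actor 8–role D).
By König's theorem the minimum vertex cover has the same size. One such cover is {actor 1, actor 2, actor 4, actor 6, actor 7, actor 8, role B}.

7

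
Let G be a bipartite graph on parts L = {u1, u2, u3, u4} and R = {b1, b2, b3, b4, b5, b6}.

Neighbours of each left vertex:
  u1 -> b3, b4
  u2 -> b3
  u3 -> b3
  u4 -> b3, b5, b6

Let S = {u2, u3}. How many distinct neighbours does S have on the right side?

The union of neighbours of {u2, u3} is {b3}, which has 1 element.
Since |N(S)| = 1 < |S| = 2, Hall's condition fails for this subset.

1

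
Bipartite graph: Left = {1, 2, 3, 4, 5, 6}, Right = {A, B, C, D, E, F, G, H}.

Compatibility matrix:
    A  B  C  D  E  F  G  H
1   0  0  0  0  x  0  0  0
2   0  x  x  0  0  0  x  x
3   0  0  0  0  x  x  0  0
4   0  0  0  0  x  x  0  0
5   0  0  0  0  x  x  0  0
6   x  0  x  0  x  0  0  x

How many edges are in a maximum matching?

4

One maximum matching: 1-E, 2-B, 3-F, 6-C.
The set {1, 3, 4, 5} has only 2 neighbours ({E, F}), so by Hall's theorem at most 4 of the 6 left vertices can be matched.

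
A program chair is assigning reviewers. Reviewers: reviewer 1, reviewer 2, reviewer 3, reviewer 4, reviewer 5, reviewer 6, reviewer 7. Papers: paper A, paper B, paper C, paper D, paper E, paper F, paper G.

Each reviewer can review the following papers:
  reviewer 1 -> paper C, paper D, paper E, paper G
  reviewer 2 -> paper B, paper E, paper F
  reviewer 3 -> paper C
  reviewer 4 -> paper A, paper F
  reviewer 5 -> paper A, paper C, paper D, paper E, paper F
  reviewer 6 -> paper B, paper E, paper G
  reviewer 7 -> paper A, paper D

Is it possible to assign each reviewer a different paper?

Yes

A valid assignment of size 7: reviewer 1-paper G, reviewer 2-paper F, reviewer 3-paper C, reviewer 4-paper A, reviewer 5-paper E, reviewer 6-paper B, reviewer 7-paper D.
All 7 reviewers are covered.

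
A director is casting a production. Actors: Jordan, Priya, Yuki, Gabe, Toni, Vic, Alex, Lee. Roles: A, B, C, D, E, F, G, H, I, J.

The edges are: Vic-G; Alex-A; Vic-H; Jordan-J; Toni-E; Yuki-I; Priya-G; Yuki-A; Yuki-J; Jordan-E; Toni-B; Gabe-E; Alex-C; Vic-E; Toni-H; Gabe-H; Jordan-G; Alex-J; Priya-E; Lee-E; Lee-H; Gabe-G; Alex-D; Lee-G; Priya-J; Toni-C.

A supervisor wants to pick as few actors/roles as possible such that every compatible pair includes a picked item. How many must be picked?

7

{Yuki, Toni, Alex, E, G, H, J} is a vertex cover of size 7: every edge has an endpoint in this set.
No smaller cover exists because Jordan–G, Priya–J, Yuki–I, Gabe–H, Toni–B, Vic–E, Alex–C is a matching of size 7, and a cover must include an endpoint of each of these disjoint edges (König's theorem).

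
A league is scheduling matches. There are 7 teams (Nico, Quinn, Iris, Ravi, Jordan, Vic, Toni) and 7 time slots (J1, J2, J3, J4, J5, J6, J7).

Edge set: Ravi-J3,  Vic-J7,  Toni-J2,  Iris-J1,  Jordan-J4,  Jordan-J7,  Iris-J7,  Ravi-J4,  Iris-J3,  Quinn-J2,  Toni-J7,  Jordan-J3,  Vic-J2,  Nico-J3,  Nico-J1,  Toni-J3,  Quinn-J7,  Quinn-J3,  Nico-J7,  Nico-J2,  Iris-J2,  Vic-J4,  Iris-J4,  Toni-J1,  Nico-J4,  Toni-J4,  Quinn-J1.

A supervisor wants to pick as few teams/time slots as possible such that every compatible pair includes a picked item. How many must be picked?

{J1, J2, J3, J4, J7} is a vertex cover of size 5: every edge has an endpoint in this set.
No smaller cover exists because Nico–J2, Quinn–J7, Iris–J1, Ravi–J4, Jordan–J3 is a matching of size 5, and a cover must include an endpoint of each of these disjoint edges (König's theorem).

5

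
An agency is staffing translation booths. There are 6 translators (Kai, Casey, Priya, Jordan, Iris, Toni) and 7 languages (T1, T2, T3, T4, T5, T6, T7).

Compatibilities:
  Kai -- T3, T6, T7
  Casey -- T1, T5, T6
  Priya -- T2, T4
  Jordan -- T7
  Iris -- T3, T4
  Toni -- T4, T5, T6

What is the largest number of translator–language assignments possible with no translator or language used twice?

6

One maximum matching: Kai→T3, Casey→T5, Priya→T2, Jordan→T7, Iris→T4, Toni→T6.
All 6 translators are matched, so no larger matching exists.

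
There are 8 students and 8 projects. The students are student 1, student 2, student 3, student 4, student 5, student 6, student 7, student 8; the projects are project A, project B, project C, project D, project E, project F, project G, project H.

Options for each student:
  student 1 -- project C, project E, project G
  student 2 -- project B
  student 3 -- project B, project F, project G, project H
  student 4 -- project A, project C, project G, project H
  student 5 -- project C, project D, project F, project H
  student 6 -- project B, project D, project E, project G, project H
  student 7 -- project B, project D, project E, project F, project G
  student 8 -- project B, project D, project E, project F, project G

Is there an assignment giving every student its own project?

A valid assignment of size 8: student 1-project E, student 2-project B, student 3-project H, student 4-project A, student 5-project C, student 6-project D, student 7-project F, student 8-project G.
Every student is matched, so this is a perfect matching.

Yes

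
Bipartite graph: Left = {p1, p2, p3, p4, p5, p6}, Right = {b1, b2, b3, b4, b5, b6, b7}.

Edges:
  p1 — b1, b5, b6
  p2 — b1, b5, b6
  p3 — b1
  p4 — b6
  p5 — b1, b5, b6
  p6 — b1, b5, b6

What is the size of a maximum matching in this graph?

3

One maximum matching: p1–b6, p2–b5, p3–b1.
The set {p1, p2, p3, p4, p5, p6} has only 3 neighbours ({b1, b5, b6}), so by Hall's theorem at most 3 of the 6 left vertices can be matched.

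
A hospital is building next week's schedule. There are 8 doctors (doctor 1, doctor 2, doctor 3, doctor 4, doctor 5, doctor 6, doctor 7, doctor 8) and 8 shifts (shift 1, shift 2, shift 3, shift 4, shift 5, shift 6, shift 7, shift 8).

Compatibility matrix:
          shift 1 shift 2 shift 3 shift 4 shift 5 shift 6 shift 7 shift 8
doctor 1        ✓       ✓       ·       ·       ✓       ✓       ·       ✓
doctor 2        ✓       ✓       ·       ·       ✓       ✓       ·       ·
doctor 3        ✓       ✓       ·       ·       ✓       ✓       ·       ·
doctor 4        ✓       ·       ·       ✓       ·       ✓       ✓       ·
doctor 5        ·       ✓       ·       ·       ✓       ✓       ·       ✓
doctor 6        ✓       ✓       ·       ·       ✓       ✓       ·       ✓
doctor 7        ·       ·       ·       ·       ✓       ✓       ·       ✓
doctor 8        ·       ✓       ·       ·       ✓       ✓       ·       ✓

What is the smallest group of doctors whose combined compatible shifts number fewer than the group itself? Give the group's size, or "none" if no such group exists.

6

Take S = {doctor 1, doctor 2, doctor 3, doctor 5, doctor 6, doctor 7}. Its neighbourhood is {shift 1, shift 2, shift 5, shift 6, shift 8}, so |N(S)| = 5 < |S| = 6.
Every subset of size less than 6 has at least as many neighbours as members, so 6 is the minimum.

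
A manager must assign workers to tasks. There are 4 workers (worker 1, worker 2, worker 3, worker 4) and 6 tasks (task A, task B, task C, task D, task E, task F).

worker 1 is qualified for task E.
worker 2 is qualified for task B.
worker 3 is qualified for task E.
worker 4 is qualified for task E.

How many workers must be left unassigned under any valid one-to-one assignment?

For example, pair worker 1-task E, worker 2-task B.
The set {worker 1, worker 3, worker 4} has only 1 neighbour ({task E}), so by Hall's theorem at most 2 of the 4 workers can be matched.
That matches 2 of the 4, leaving 2 unmatched; no matching can do better.

2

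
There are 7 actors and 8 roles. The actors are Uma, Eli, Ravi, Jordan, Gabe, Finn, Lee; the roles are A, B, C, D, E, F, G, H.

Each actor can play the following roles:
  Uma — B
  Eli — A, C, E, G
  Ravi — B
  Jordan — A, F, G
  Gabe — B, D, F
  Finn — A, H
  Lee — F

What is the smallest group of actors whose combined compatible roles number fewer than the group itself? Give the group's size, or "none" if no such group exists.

Take S = {Uma, Ravi}. Its neighbourhood is {B}, so |N(S)| = 1 < |S| = 2.
No single vertex violates Hall's condition since each has at least one neighbour, so 2 is the minimum.

2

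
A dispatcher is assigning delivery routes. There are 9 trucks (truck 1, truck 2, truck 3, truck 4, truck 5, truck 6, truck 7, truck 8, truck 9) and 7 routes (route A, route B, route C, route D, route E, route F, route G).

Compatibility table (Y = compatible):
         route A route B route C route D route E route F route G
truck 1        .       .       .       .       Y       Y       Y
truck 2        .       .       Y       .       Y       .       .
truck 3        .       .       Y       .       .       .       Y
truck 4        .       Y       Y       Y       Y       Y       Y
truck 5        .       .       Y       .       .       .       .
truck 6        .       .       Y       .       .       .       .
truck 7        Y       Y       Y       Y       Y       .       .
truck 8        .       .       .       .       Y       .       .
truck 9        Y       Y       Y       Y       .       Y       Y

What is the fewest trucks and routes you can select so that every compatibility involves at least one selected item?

7

The 7 edges truck 1–route F, truck 2–route E, truck 3–route G, truck 4–route B, truck 5–route C, truck 7–route A, truck 9–route D form a matching, so any vertex cover needs at least 7 vertices (one per matched edge).
Conversely {truck 1, truck 3, truck 4, truck 7, truck 9, route C, route E} meets every edge and has exactly 7 vertices, so 7 is optimal.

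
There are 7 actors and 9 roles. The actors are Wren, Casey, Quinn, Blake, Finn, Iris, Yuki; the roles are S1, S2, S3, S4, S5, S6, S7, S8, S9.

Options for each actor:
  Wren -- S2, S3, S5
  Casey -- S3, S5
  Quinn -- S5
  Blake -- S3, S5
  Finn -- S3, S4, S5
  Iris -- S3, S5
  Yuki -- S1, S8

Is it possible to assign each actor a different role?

The set {Casey, Quinn, Blake, Iris} has only 2 neighbours ({S3, S5}), so by Hall's theorem at most 5 of the 7 actors can be matched.
Hence no matching covers every actor.

No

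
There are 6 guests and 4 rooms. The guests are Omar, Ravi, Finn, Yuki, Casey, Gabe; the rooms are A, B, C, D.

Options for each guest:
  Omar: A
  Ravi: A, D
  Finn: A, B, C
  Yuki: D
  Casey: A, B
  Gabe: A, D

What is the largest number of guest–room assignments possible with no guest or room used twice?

For example, pair Omar→A, Ravi→D, Finn→C, Casey→B.
The set {Omar, Ravi, Yuki, Gabe} has only 2 neighbours ({A, D}), so by Hall's theorem at most 4 of the 6 guests can be matched.

4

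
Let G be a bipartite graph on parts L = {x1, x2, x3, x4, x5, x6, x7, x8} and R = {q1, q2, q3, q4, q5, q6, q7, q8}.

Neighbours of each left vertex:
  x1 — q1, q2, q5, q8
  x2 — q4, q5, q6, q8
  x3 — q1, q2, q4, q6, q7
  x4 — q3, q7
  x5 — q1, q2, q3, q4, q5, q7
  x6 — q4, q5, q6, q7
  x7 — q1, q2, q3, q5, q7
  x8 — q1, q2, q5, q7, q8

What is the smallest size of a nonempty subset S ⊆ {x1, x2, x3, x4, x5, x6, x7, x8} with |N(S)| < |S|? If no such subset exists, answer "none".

none

A matching saturating every left vertex exists, for instance x1→q2, x2→q8, x3→q6, x4→q3, x5→q4, x6→q5, x7→q1, x8→q7.
By Hall's marriage theorem, this means |N(S)| ≥ |S| for every subset S, so no violating subset exists.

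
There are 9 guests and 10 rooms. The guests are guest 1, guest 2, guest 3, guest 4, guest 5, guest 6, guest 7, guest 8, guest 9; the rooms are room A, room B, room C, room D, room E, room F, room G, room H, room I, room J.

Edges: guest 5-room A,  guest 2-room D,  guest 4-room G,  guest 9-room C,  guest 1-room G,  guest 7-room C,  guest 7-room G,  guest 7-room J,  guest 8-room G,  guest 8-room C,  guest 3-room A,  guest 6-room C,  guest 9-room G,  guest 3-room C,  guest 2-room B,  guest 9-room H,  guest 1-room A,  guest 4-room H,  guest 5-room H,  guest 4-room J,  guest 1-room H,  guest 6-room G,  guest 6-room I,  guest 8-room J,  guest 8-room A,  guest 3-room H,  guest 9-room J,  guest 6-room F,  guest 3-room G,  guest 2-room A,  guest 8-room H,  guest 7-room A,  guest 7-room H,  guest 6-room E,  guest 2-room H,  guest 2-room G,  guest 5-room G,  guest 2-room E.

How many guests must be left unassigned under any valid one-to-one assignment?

2

One maximum matching: guest 1-room A, guest 2-room D, guest 3-room C, guest 4-room G, guest 5-room H, guest 6-room I, guest 7-room J.
The set {guest 1, guest 3, guest 4, guest 5, guest 7, guest 8, guest 9} has only 5 neighbours ({room A, room C, room G, room H, room J}), so by Hall's theorem at most 7 of the 9 guests can be matched.
That matches 7 of the 9, leaving 2 unmatched; no matching can do better.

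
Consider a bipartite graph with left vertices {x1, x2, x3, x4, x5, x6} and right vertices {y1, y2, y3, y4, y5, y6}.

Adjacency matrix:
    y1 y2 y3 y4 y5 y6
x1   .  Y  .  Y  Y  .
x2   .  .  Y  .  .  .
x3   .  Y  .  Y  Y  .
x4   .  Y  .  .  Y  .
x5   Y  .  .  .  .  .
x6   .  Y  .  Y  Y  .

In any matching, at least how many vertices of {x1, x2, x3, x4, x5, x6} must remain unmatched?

For example, pair x1-y4, x2-y3, x3-y5, x4-y2, x5-y1.
The set {x1, x3, x4, x6} has only 3 neighbours ({y2, y4, y5}), so by Hall's theorem at most 5 of the 6 left vertices can be matched.
That matches 5 of the 6, leaving 1 unmatched; no matching can do better.

1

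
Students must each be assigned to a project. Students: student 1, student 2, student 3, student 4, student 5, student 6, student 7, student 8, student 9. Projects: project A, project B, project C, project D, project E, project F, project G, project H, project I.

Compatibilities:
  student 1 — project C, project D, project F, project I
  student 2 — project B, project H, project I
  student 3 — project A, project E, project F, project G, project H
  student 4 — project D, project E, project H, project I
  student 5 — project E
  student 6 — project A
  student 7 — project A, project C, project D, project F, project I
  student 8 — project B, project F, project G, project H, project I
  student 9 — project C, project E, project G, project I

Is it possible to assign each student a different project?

One maximum matching: student 1→project C, student 2→project H, student 3→project G, student 4→project D, student 5→project E, student 6→project A, student 7→project F, student 8→project B, student 9→project I.
Every student is matched, so this is a perfect matching.

Yes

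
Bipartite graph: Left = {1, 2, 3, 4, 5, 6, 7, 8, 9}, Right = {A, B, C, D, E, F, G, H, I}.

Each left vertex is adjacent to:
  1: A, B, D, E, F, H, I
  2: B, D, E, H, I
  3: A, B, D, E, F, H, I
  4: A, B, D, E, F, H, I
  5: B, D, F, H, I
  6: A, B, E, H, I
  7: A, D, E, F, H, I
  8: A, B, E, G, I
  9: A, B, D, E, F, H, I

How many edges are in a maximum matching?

8

One maximum matching: 1→H, 2→I, 3→D, 4→B, 5→F, 6→E, 7→A, 8→G.
The set {1, 2, 3, 4, 5, 6, 7, 9} has only 7 neighbours ({A, B, D, E, F, H, I}), so by Hall's theorem at most 8 of the 9 left vertices can be matched.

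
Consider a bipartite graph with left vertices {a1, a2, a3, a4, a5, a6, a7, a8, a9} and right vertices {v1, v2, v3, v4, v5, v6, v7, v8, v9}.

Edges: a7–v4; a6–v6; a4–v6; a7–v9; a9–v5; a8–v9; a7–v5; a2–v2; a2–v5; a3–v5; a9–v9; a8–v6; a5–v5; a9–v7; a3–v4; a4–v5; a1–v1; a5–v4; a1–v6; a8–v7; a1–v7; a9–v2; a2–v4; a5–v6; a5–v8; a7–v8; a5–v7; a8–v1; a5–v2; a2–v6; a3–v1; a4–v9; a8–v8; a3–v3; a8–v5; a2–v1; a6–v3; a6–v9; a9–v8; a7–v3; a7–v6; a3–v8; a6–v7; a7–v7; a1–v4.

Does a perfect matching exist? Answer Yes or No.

Yes

One maximum matching: a1-v7, a2-v6, a3-v3, a4-v5, a5-v4, a6-v9, a7-v8, a8-v1, a9-v2.
All 9 left vertices are covered.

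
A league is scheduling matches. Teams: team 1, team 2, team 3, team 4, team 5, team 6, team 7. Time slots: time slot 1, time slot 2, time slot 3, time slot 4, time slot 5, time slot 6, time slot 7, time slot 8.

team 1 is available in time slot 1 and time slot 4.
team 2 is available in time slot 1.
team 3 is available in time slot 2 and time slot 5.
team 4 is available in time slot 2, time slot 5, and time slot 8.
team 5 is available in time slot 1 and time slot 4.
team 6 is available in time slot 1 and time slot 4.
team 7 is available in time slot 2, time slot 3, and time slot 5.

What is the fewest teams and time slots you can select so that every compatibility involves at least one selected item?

5

The 5 edges team 1–time slot 4, team 2–time slot 1, team 3–time slot 5, team 4–time slot 8, team 7–time slot 2 form a matching, so any vertex cover needs at least 5 vertices (one per matched edge).
Conversely {team 3, team 4, team 7, time slot 1, time slot 4} meets every edge and has exactly 5 vertices, so 5 is optimal.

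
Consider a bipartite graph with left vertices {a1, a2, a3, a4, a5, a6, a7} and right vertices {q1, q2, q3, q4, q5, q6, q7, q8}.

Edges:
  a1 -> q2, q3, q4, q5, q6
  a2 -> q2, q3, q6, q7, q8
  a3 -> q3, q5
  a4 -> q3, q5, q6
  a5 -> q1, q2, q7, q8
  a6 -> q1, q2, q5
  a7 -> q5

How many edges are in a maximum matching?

7

A valid assignment of size 7: a1→q4, a2→q7, a3→q3, a4→q6, a5→q8, a6→q2, a7→q5.
All 7 left vertices are matched, so no larger matching exists.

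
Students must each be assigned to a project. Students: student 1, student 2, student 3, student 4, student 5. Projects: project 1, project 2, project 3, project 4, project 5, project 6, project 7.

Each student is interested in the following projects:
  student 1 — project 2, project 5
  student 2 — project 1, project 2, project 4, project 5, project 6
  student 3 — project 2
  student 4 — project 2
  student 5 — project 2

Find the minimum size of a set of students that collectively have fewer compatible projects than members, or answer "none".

Take S = {student 3, student 4}. Its neighbourhood is {project 2}, so |N(S)| = 1 < |S| = 2.
No single vertex violates Hall's condition since each has at least one neighbour, so 2 is the minimum.

2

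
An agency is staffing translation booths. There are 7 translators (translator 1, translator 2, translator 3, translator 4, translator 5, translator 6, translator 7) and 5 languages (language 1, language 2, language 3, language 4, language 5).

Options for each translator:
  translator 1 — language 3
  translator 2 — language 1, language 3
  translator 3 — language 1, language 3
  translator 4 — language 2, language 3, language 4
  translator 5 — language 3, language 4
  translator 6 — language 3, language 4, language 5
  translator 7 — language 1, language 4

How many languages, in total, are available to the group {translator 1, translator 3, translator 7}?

The union of neighbours of {translator 1, translator 3, translator 7} is {language 1, language 3, language 4}, which has 3 elements.
Since |N(S)| = 3 ≥ |S| = 3, Hall's condition holds for this subset.

3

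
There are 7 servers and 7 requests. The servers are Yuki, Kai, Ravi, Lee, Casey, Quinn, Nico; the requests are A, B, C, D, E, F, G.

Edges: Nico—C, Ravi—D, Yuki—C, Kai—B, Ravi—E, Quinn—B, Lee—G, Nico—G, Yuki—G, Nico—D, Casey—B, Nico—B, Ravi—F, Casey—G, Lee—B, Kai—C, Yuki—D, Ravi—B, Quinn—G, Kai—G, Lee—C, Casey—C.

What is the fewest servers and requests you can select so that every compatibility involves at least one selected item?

5

{Ravi, B, C, D, G} is a vertex cover of size 5: every edge has an endpoint in this set.
No smaller cover exists because Yuki–D, Kai–G, Ravi–E, Lee–C, Casey–B is a matching of size 5, and a cover must include an endpoint of each of these disjoint edges (König's theorem).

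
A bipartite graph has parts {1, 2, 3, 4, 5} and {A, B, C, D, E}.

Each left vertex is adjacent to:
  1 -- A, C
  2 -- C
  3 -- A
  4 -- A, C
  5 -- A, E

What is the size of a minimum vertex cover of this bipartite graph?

A maximum matching has 3 edges (e.g. 1–A, 2–C, 5–E).
By König's theorem the minimum vertex cover has the same size. One such cover is {5, A, C}.

3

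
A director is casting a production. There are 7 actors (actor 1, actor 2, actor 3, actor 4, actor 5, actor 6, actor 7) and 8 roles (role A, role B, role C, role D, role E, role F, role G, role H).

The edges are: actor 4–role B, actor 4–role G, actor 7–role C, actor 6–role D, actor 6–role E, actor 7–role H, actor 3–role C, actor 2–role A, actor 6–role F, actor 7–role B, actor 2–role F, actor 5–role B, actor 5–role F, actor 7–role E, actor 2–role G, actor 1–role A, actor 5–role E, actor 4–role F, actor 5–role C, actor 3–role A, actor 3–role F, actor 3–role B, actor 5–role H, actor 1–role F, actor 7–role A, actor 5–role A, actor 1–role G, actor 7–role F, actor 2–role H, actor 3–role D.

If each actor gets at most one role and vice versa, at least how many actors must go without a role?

A valid assignment of size 7: actor 1–role A, actor 2–role H, actor 3–role B, actor 4–role G, actor 5–role F, actor 6–role D, actor 7–role C.
This saturates every actor, so 7 is the maximum.
That matches 7 of the 7, leaving 0 unmatched; no matching can do better.

0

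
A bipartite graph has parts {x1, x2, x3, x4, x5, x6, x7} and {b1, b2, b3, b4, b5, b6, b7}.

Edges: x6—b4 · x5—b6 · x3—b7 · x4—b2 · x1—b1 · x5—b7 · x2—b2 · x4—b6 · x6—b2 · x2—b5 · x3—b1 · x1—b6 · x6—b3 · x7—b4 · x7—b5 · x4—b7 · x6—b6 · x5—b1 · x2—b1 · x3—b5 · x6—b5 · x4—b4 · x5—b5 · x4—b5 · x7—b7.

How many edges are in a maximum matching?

7

For example, pair x1→b1, x2→b2, x3→b7, x4→b4, x5→b6, x6→b3, x7→b5.
This saturates every left vertex, so 7 is the maximum.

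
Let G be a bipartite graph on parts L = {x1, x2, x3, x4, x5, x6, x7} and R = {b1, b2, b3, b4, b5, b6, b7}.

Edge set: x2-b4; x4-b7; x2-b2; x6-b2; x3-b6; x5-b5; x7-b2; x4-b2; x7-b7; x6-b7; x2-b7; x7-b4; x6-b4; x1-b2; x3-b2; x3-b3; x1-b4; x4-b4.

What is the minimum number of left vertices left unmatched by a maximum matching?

For example, pair x1→b2, x2→b4, x3→b3, x4→b7, x5→b5.
The set {x1, x2, x4, x6, x7} has only 3 neighbours ({b2, b4, b7}), so by Hall's theorem at most 5 of the 7 left vertices can be matched.
That matches 5 of the 7, leaving 2 unmatched; no matching can do better.

2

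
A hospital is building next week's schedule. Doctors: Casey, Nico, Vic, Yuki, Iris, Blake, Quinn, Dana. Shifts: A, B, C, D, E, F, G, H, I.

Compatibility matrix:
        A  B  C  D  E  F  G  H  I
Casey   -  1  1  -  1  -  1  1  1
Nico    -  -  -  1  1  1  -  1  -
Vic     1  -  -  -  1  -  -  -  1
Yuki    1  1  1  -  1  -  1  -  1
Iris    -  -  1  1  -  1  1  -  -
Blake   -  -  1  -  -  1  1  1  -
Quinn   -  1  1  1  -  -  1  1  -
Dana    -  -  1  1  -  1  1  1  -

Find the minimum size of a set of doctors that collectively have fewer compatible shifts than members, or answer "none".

none

A matching saturating every doctor exists, for instance Casey→E, Nico→D, Vic→A, Yuki→B, Iris→C, Blake→F, Quinn→H, Dana→G.
By Hall's marriage theorem, this means |N(S)| ≥ |S| for every subset S, so no violating subset exists.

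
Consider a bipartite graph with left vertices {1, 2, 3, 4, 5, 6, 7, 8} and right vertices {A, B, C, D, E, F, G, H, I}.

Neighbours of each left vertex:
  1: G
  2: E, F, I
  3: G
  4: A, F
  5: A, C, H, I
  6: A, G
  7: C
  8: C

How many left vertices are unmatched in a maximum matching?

One maximum matching: 1→G, 2→E, 4→F, 5→I, 6→A, 7→C.
The set {1, 3, 7, 8} has only 2 neighbours ({C, G}), so by Hall's theorem at most 6 of the 8 left vertices can be matched.
That matches 6 of the 8, leaving 2 unmatched; no matching can do better.

2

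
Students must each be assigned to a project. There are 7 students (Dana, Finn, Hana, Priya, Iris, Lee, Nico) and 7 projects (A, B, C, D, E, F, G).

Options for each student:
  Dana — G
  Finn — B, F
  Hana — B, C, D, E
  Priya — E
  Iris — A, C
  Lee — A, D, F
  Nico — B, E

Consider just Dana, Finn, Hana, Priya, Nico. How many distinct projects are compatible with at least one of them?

The union of neighbours of {Dana, Finn, Hana, Priya, Nico} is {B, C, D, E, F, G}, which has 6 elements.
Since |N(S)| = 6 ≥ |S| = 5, Hall's condition holds for this subset.

6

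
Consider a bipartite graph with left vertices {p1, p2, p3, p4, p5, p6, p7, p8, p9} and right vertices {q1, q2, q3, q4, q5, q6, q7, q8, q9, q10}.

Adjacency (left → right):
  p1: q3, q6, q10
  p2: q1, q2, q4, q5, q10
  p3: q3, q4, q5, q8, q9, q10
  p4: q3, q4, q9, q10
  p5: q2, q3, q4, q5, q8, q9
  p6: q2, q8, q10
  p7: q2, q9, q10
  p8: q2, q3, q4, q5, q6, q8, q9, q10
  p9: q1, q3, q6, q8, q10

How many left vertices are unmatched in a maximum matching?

0

One maximum matching: p1→q10, p2→q1, p3→q9, p4→q3, p5→q5, p6→q8, p7→q2, p8→q4, p9→q6.
All 9 left vertices are matched, so no larger matching exists.
That matches 9 of the 9, leaving 0 unmatched; no matching can do better.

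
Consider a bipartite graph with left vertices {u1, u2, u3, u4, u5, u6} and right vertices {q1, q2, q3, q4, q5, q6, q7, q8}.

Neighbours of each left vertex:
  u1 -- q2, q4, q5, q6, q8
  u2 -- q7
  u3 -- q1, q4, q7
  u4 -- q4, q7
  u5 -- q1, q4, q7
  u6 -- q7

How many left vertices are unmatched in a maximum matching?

A valid assignment of size 4: u1–q6, u2–q7, u3–q1, u4–q4.
The set {u2, u3, u4, u5, u6} has only 3 neighbours ({q1, q4, q7}), so by Hall's theorem at most 4 of the 6 left vertices can be matched.
That matches 4 of the 6, leaving 2 unmatched; no matching can do better.

2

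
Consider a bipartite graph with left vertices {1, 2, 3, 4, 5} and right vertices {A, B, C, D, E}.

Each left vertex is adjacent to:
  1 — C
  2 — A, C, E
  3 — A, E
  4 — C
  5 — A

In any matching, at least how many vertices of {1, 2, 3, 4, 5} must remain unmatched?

For example, pair 1–C, 2–A, 3–E.
The set {1, 2, 3, 4, 5} has only 3 neighbours ({A, C, E}), so by Hall's theorem at most 3 of the 5 left vertices can be matched.
That matches 3 of the 5, leaving 2 unmatched; no matching can do better.

2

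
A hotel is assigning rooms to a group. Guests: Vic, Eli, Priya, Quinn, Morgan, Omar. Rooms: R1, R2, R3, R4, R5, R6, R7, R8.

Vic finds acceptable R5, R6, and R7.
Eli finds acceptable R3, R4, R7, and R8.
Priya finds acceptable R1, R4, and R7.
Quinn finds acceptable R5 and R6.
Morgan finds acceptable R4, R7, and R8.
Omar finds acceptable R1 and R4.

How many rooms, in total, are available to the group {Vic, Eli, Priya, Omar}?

7

The union of neighbours of {Vic, Eli, Priya, Omar} is {R1, R3, R4, R5, R6, R7, R8}, which has 7 elements.
Since |N(S)| = 7 ≥ |S| = 4, Hall's condition holds for this subset.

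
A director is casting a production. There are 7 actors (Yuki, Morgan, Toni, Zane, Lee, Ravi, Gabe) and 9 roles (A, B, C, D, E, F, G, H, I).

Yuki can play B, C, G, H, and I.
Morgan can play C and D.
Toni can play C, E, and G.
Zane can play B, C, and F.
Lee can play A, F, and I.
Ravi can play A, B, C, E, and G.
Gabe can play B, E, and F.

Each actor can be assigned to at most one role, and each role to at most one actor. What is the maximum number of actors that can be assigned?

For example, pair Yuki–H, Morgan–C, Toni–E, Zane–F, Lee–I, Ravi–G, Gabe–B.
This saturates every actor, so 7 is the maximum.

7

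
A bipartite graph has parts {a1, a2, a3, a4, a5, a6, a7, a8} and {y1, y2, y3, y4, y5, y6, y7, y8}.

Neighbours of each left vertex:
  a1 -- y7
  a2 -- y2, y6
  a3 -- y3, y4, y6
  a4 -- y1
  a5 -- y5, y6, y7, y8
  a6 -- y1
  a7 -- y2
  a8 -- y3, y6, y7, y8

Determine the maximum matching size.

7

One maximum matching: a1-y7, a2-y6, a3-y4, a4-y1, a5-y8, a7-y2, a8-y3.
The set {a4, a6} has only 1 neighbour ({y1}), so by Hall's theorem at most 7 of the 8 left vertices can be matched.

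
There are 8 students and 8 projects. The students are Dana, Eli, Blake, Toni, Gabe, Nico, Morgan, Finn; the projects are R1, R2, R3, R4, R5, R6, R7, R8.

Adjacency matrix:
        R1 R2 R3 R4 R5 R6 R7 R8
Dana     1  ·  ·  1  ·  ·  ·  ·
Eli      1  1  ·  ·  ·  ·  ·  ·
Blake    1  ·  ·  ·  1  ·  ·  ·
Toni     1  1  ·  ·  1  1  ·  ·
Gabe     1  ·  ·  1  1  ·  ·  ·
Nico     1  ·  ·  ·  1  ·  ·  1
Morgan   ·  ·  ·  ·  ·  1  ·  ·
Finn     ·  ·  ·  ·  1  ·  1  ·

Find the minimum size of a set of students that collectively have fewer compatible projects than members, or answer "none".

6

Take S = {Dana, Eli, Blake, Toni, Gabe, Morgan}. Its neighbourhood is {R1, R2, R4, R5, R6}, so |N(S)| = 5 < |S| = 6.
Every subset of size less than 6 has at least as many neighbours as members, so 6 is the minimum.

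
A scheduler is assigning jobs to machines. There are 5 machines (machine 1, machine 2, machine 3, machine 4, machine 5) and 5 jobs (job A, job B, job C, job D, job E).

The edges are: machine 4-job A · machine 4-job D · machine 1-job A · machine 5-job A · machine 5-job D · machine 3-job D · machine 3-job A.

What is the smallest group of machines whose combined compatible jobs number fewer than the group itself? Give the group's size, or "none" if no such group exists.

1

Take S = {machine 2}. Its neighbourhood is {}, so |N(S)| = 0 < |S| = 1.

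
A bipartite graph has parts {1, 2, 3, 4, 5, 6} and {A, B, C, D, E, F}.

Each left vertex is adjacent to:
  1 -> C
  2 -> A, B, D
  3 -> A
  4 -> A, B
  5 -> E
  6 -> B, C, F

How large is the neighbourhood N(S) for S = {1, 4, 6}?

4

The union of neighbours of {1, 4, 6} is {A, B, C, F}, which has 4 elements.
Since |N(S)| = 4 ≥ |S| = 3, Hall's condition holds for this subset.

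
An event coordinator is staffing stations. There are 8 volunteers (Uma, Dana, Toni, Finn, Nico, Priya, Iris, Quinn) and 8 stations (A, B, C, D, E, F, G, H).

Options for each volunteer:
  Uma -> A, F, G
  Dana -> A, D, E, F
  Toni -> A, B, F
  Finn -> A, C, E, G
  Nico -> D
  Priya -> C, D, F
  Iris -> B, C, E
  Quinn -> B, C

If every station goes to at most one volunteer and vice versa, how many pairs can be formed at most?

7

For example, pair Uma→G, Dana→A, Toni→F, Finn→E, Nico→D, Priya→C, Iris→B.
The set {Uma, Dana, Toni, Finn, Nico, Priya, Iris, Quinn} has only 7 neighbours ({A, B, C, D, E, F, G}), so by Hall's theorem at most 7 of the 8 volunteers can be matched.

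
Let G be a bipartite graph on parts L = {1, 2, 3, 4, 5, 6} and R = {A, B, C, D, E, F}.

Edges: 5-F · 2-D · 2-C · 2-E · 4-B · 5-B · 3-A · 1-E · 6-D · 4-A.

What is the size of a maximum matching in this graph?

6

For example, pair 1–E, 2–C, 3–A, 4–B, 5–F, 6–D.
All 6 left vertices are matched, so no larger matching exists.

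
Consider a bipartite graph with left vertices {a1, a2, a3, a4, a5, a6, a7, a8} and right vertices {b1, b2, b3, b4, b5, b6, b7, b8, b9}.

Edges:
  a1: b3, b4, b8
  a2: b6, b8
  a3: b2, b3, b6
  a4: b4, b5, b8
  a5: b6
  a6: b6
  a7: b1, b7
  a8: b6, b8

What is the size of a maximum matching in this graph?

For example, pair a1-b3, a2-b8, a3-b2, a4-b5, a5-b6, a7-b7.
The set {a2, a5, a6, a8} has only 2 neighbours ({b6, b8}), so by Hall's theorem at most 6 of the 8 left vertices can be matched.

6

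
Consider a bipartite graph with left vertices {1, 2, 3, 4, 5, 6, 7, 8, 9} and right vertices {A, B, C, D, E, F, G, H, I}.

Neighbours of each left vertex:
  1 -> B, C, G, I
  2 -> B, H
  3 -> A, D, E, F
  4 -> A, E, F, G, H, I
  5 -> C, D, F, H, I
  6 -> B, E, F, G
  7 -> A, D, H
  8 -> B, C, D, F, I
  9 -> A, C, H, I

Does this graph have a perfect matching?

Yes

One maximum matching: 1-C, 2-H, 3-E, 4-G, 5-I, 6-B, 7-D, 8-F, 9-A.
All 9 left vertices are covered.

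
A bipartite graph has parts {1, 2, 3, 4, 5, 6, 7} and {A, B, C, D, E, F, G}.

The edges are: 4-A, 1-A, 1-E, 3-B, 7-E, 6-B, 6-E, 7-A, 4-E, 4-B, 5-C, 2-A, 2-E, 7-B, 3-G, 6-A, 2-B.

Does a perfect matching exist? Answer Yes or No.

No

The set {1, 2, 4, 6, 7} has only 3 neighbours ({A, B, E}), so by Hall's theorem at most 5 of the 7 left vertices can be matched.
Hence no matching covers every left vertex.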